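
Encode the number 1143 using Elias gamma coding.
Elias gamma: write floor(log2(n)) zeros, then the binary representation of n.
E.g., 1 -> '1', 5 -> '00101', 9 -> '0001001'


num_bits = floor(log2(1143)) + 1 = 11
leading_zeros = num_bits - 1 = 10
binary(1143) = 10001110111

Elias gamma(1143) = '0000000000' + '10001110111' = 000000000010001110111 (21 bits)


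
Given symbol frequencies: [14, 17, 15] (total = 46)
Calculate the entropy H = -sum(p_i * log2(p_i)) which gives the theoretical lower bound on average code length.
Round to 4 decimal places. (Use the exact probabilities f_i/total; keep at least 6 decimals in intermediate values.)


Per-symbol terms -p_i * log2(p_i) with p_i = f_i/46:
  p = 14/46 = 0.304348: log2(p) = -1.716207, -p*log2(p) = 0.522324
  p = 17/46 = 0.369565: log2(p) = -1.436099, -p*log2(p) = 0.530732
  p = 15/46 = 0.326087: log2(p) = -1.616671, -p*log2(p) = 0.527175
H = 0.522324 + 0.530732 + 0.527175 = 1.580231

H = 1.5802 bits/symbol


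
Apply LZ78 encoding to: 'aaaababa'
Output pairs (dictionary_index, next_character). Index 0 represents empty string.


LZ78 encoding steps:
Dictionary: {0: ''}
Step 1: w='' (idx 0), next='a' -> output (0, 'a'), add 'a' as idx 1
Step 2: w='a' (idx 1), next='a' -> output (1, 'a'), add 'aa' as idx 2
Step 3: w='a' (idx 1), next='b' -> output (1, 'b'), add 'ab' as idx 3
Step 4: w='ab' (idx 3), next='a' -> output (3, 'a'), add 'aba' as idx 4


Encoded: [(0, 'a'), (1, 'a'), (1, 'b'), (3, 'a')]


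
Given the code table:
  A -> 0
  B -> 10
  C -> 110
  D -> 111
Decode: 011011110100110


Decoding:
0 -> A
110 -> C
111 -> D
10 -> B
10 -> B
0 -> A
110 -> C


Result: ACDBBAC


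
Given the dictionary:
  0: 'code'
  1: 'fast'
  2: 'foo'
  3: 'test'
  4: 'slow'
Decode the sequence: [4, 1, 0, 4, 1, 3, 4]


Look up each index in the dictionary:
  4 -> 'slow'
  1 -> 'fast'
  0 -> 'code'
  4 -> 'slow'
  1 -> 'fast'
  3 -> 'test'
  4 -> 'slow'

Decoded: "slow fast code slow fast test slow"


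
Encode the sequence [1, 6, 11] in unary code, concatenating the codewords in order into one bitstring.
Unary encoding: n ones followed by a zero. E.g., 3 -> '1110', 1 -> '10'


Encode each number as n ones followed by a terminating 0:
  1 -> 10 (2 bits)
  6 -> 1111110 (7 bits)
  11 -> 111111111110 (12 bits)
Total length = 2 + 7 + 12 = 21 bits.

Unary([1, 6, 11]) = 101111110111111111110 (21 bits)


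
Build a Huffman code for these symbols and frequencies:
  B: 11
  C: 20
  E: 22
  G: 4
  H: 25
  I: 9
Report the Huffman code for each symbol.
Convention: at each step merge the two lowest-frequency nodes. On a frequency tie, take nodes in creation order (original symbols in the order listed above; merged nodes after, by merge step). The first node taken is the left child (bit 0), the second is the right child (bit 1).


Huffman tree construction:
Step 1: Merge G(4) + I(9) = 13
Step 2: Merge B(11) + (G+I)(13) = 24
Step 3: Merge C(20) + E(22) = 42
Step 4: Merge (B+(G+I))(24) + H(25) = 49
Step 5: Merge (C+E)(42) + ((B+(G+I))+H)(49) = 91
Read each symbol's code off the tree from the root (left child = 0, right child = 1).

Codes:
  B: 100 (length 3)
  C: 00 (length 2)
  E: 01 (length 2)
  G: 1010 (length 4)
  H: 11 (length 2)
  I: 1011 (length 4)
Average code length: 219/91 = 2.4066 bits/symbol


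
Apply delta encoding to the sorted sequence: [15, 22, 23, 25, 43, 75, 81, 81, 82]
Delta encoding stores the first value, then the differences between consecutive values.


First value: 15
Deltas:
  22 - 15 = 7
  23 - 22 = 1
  25 - 23 = 2
  43 - 25 = 18
  75 - 43 = 32
  81 - 75 = 6
  81 - 81 = 0
  82 - 81 = 1


Delta encoded: [15, 7, 1, 2, 18, 32, 6, 0, 1]


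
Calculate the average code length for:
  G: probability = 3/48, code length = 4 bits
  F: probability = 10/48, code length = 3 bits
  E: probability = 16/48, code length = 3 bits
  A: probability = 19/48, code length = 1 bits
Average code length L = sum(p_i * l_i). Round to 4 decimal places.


Weighted contributions p_i * l_i:
  G: (3/48) * 4 = 12/48
  F: (10/48) * 3 = 30/48
  E: (16/48) * 3 = 48/48
  A: (19/48) * 1 = 19/48
Sum = (12 + 30 + 48 + 19)/48 = 109/48

L = 109/48 = 2.2708 bits/symbol


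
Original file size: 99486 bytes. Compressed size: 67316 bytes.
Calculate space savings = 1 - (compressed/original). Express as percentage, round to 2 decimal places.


ratio = compressed/original = 67316/99486 = 0.676638
savings = 1 - ratio = 1 - 0.676638 = 0.323362
as a percentage: 0.323362 * 100 = 32.34%

Space savings = 1 - 67316/99486 = 32.34%


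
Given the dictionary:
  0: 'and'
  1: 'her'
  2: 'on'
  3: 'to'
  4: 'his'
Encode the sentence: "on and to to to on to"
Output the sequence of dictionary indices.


Look up each word in the dictionary:
  'on' -> 2
  'and' -> 0
  'to' -> 3
  'to' -> 3
  'to' -> 3
  'on' -> 2
  'to' -> 3

Encoded: [2, 0, 3, 3, 3, 2, 3]


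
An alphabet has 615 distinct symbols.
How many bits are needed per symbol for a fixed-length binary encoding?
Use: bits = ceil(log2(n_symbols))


log2(615) = 9.2644
Bracket: 2^9 = 512 < 615 <= 2^10 = 1024
So ceil(log2(615)) = 10

bits = ceil(log2(615)) = ceil(9.2644) = 10 bits


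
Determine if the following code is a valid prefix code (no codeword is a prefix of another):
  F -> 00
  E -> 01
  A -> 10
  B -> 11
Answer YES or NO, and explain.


Checking each pair (does one codeword prefix another?):
  F='00' vs E='01': no prefix
  F='00' vs A='10': no prefix
  F='00' vs B='11': no prefix
  E='01' vs F='00': no prefix
  E='01' vs A='10': no prefix
  E='01' vs B='11': no prefix
  A='10' vs F='00': no prefix
  A='10' vs E='01': no prefix
  A='10' vs B='11': no prefix
  B='11' vs F='00': no prefix
  B='11' vs E='01': no prefix
  B='11' vs A='10': no prefix
No violation found over all pairs.

YES -- this is a valid prefix code. No codeword is a prefix of any other codeword.


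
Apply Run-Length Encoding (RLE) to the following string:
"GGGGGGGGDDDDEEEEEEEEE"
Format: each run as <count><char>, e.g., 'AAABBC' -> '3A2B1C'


Scanning runs left to right:
  i=0: run of 'G' x 8 -> '8G'
  i=8: run of 'D' x 4 -> '4D'
  i=12: run of 'E' x 9 -> '9E'

RLE = 8G4D9E


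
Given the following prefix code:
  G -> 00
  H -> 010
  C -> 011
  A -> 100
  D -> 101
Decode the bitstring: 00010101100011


Decoding step by step:
Bits 00 -> G
Bits 010 -> H
Bits 101 -> D
Bits 100 -> A
Bits 011 -> C


Decoded message: GHDAC


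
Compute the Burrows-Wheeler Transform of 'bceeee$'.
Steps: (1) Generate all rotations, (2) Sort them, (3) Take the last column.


Rotations (sorted):
  0: $bceeee -> last char: e
  1: bceeee$ -> last char: $
  2: ceeee$b -> last char: b
  3: e$bceee -> last char: e
  4: ee$bcee -> last char: e
  5: eee$bce -> last char: e
  6: eeee$bc -> last char: c


BWT = e$beeec


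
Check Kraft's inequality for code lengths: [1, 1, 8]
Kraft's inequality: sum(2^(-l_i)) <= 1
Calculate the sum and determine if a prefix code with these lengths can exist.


Sum = 2^(-1) + 2^(-1) + 2^(-8)
    = 0.5 + 0.5 + 0.00390625
    = 257/256 = 1.00390625
Since 1.00390625 > 1, Kraft's inequality is NOT satisfied.
A prefix code with these lengths CANNOT exist.

Kraft sum = 1.00390625. Not satisfied.


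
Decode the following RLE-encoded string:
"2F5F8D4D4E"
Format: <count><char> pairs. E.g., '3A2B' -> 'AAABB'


Expanding each <count><char> pair:
  2F -> 'FF'
  5F -> 'FFFFF'
  8D -> 'DDDDDDDD'
  4D -> 'DDDD'
  4E -> 'EEEE'

Decoded = FFFFFFFDDDDDDDDDDDDEEEE


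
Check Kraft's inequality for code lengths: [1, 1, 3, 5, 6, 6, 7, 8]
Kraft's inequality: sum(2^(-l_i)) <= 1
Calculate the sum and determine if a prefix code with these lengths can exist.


Sum = 2^(-1) + 2^(-1) + 2^(-3) + 2^(-5) + 2^(-6) + 2^(-6) + 2^(-7) + 2^(-8)
    = 0.5 + 0.5 + 0.125 + 0.03125 + 0.015625 + 0.015625 + 0.0078125 + 0.00390625
    = 307/256 = 1.19921875
Since 1.19921875 > 1, Kraft's inequality is NOT satisfied.
A prefix code with these lengths CANNOT exist.

Kraft sum = 1.19921875. Not satisfied.


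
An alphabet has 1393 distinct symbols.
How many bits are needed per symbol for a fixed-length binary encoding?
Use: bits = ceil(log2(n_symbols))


log2(1393) = 10.444
Bracket: 2^10 = 1024 < 1393 <= 2^11 = 2048
So ceil(log2(1393)) = 11

bits = ceil(log2(1393)) = ceil(10.444) = 11 bits


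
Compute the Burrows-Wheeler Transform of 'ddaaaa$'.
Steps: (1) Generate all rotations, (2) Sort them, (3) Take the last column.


Rotations (sorted):
  0: $ddaaaa -> last char: a
  1: a$ddaaa -> last char: a
  2: aa$ddaa -> last char: a
  3: aaa$dda -> last char: a
  4: aaaa$dd -> last char: d
  5: daaaa$d -> last char: d
  6: ddaaaa$ -> last char: $


BWT = aaaadd$


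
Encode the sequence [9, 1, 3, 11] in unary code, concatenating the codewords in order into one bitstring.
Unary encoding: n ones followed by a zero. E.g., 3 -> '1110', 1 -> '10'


Encode each number as n ones followed by a terminating 0:
  9 -> 1111111110 (10 bits)
  1 -> 10 (2 bits)
  3 -> 1110 (4 bits)
  11 -> 111111111110 (12 bits)
Total length = 10 + 2 + 4 + 12 = 28 bits.

Unary([9, 1, 3, 11]) = 1111111110101110111111111110 (28 bits)


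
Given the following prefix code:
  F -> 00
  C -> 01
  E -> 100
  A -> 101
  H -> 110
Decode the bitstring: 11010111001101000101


Decoding step by step:
Bits 110 -> H
Bits 101 -> A
Bits 110 -> H
Bits 01 -> C
Bits 101 -> A
Bits 00 -> F
Bits 01 -> C
Bits 01 -> C


Decoded message: HAHCAFCC


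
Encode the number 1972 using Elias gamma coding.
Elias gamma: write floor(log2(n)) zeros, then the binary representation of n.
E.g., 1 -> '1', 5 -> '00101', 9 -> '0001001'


num_bits = floor(log2(1972)) + 1 = 11
leading_zeros = num_bits - 1 = 10
binary(1972) = 11110110100

Elias gamma(1972) = '0000000000' + '11110110100' = 000000000011110110100 (21 bits)


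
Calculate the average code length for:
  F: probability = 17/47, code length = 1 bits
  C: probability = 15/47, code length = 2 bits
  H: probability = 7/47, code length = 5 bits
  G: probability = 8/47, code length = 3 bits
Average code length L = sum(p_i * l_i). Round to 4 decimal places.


Weighted contributions p_i * l_i:
  F: (17/47) * 1 = 17/47
  C: (15/47) * 2 = 30/47
  H: (7/47) * 5 = 35/47
  G: (8/47) * 3 = 24/47
Sum = (17 + 30 + 35 + 24)/47 = 106/47

L = 106/47 = 2.2553 bits/symbol


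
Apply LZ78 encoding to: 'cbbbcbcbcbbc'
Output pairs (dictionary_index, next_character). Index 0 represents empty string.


LZ78 encoding steps:
Dictionary: {0: ''}
Step 1: w='' (idx 0), next='c' -> output (0, 'c'), add 'c' as idx 1
Step 2: w='' (idx 0), next='b' -> output (0, 'b'), add 'b' as idx 2
Step 3: w='b' (idx 2), next='b' -> output (2, 'b'), add 'bb' as idx 3
Step 4: w='c' (idx 1), next='b' -> output (1, 'b'), add 'cb' as idx 4
Step 5: w='cb' (idx 4), next='c' -> output (4, 'c'), add 'cbc' as idx 5
Step 6: w='bb' (idx 3), next='c' -> output (3, 'c'), add 'bbc' as idx 6


Encoded: [(0, 'c'), (0, 'b'), (2, 'b'), (1, 'b'), (4, 'c'), (3, 'c')]


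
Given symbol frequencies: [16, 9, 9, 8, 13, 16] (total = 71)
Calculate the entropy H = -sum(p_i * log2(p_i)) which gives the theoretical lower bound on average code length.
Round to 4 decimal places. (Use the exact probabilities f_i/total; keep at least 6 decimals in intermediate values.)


Per-symbol terms -p_i * log2(p_i) with p_i = f_i/71:
  p = 16/71 = 0.225352: log2(p) = -2.149747, -p*log2(p) = 0.484450
  p = 9/71 = 0.126761: log2(p) = -2.979822, -p*log2(p) = 0.377724
  p = 9/71 = 0.126761: log2(p) = -2.979822, -p*log2(p) = 0.377724
  p = 8/71 = 0.112676: log2(p) = -3.149747, -p*log2(p) = 0.354901
  p = 13/71 = 0.183099: log2(p) = -2.449307, -p*log2(p) = 0.448465
  p = 16/71 = 0.225352: log2(p) = -2.149747, -p*log2(p) = 0.484450
H = 0.484450 + 0.377724 + 0.377724 + 0.354901 + 0.448465 + 0.484450 = 2.527714

H = 2.5277 bits/symbol


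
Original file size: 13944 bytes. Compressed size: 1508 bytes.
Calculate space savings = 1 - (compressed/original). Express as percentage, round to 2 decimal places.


ratio = compressed/original = 1508/13944 = 0.108147
savings = 1 - ratio = 1 - 0.108147 = 0.891853
as a percentage: 0.891853 * 100 = 89.19%

Space savings = 1 - 1508/13944 = 89.19%


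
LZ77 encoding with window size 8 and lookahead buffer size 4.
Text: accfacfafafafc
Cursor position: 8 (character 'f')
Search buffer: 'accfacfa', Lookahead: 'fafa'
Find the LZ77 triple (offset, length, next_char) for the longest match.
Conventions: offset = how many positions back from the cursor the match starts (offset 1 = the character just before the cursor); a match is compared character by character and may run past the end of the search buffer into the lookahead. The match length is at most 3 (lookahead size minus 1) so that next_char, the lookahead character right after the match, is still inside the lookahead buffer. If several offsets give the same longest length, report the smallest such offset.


Try each offset into the search buffer:
  offset=1 (pos 7, char 'a'): match length 0
  offset=2 (pos 6, char 'f'): match length 3
  offset=3 (pos 5, char 'c'): match length 0
  offset=4 (pos 4, char 'a'): match length 0
  offset=5 (pos 3, char 'f'): match length 2
  offset=6 (pos 2, char 'c'): match length 0
  offset=7 (pos 1, char 'c'): match length 0
  offset=8 (pos 0, char 'a'): match length 0
Longest match has length 3 at offset 2.
next_char = character at position 8 + 3 = 11 -> 'a'

Best match: offset=2, length=3 (matching 'faf' starting at position 6)
LZ77 triple: (2, 3, 'a')


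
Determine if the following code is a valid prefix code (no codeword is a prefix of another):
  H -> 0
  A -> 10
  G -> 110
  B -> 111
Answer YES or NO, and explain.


Checking each pair (does one codeword prefix another?):
  H='0' vs A='10': no prefix
  H='0' vs G='110': no prefix
  H='0' vs B='111': no prefix
  A='10' vs H='0': no prefix
  A='10' vs G='110': no prefix
  A='10' vs B='111': no prefix
  G='110' vs H='0': no prefix
  G='110' vs A='10': no prefix
  G='110' vs B='111': no prefix
  B='111' vs H='0': no prefix
  B='111' vs A='10': no prefix
  B='111' vs G='110': no prefix
No violation found over all pairs.

YES -- this is a valid prefix code. No codeword is a prefix of any other codeword.


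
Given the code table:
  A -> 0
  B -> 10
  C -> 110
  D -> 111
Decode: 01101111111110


Decoding:
0 -> A
110 -> C
111 -> D
111 -> D
111 -> D
0 -> A


Result: ACDDDA


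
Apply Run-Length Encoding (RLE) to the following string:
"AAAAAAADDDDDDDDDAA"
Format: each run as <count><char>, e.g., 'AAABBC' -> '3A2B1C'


Scanning runs left to right:
  i=0: run of 'A' x 7 -> '7A'
  i=7: run of 'D' x 9 -> '9D'
  i=16: run of 'A' x 2 -> '2A'

RLE = 7A9D2A


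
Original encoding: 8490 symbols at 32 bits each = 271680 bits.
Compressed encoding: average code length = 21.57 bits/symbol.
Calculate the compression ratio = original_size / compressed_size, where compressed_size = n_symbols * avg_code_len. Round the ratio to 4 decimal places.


original_size = n_symbols * orig_bits = 8490 * 32 = 271680 bits
compressed_size = n_symbols * avg_code_len = 8490 * 21.57 = 183129.3 bits
ratio = original_size / compressed_size = 271680 / 183129.3 = 1.4835

Compression ratio = 1.4835


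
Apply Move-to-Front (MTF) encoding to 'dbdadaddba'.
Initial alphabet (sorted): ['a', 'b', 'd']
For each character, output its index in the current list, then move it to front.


MTF encoding:
'd': index 2 in ['a', 'b', 'd'] -> ['d', 'a', 'b']
'b': index 2 in ['d', 'a', 'b'] -> ['b', 'd', 'a']
'd': index 1 in ['b', 'd', 'a'] -> ['d', 'b', 'a']
'a': index 2 in ['d', 'b', 'a'] -> ['a', 'd', 'b']
'd': index 1 in ['a', 'd', 'b'] -> ['d', 'a', 'b']
'a': index 1 in ['d', 'a', 'b'] -> ['a', 'd', 'b']
'd': index 1 in ['a', 'd', 'b'] -> ['d', 'a', 'b']
'd': index 0 in ['d', 'a', 'b'] -> ['d', 'a', 'b']
'b': index 2 in ['d', 'a', 'b'] -> ['b', 'd', 'a']
'a': index 2 in ['b', 'd', 'a'] -> ['a', 'b', 'd']


Output: [2, 2, 1, 2, 1, 1, 1, 0, 2, 2]


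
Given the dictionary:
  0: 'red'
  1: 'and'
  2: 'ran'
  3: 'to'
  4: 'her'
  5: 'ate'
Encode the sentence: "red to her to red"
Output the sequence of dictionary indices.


Look up each word in the dictionary:
  'red' -> 0
  'to' -> 3
  'her' -> 4
  'to' -> 3
  'red' -> 0

Encoded: [0, 3, 4, 3, 0]


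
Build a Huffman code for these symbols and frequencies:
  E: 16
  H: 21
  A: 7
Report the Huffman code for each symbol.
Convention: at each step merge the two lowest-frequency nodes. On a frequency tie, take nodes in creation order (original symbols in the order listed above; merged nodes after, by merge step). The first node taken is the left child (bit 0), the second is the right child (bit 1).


Huffman tree construction:
Step 1: Merge A(7) + E(16) = 23
Step 2: Merge H(21) + (A+E)(23) = 44
Read each symbol's code off the tree from the root (left child = 0, right child = 1).

Codes:
  E: 11 (length 2)
  H: 0 (length 1)
  A: 10 (length 2)
Average code length: 67/44 = 1.5227 bits/symbol


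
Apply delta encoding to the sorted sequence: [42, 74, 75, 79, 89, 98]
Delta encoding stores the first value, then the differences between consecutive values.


First value: 42
Deltas:
  74 - 42 = 32
  75 - 74 = 1
  79 - 75 = 4
  89 - 79 = 10
  98 - 89 = 9


Delta encoded: [42, 32, 1, 4, 10, 9]


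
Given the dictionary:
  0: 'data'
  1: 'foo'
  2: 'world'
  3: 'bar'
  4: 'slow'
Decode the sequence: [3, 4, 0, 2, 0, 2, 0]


Look up each index in the dictionary:
  3 -> 'bar'
  4 -> 'slow'
  0 -> 'data'
  2 -> 'world'
  0 -> 'data'
  2 -> 'world'
  0 -> 'data'

Decoded: "bar slow data world data world data"


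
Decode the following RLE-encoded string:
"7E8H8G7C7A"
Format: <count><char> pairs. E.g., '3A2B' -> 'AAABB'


Expanding each <count><char> pair:
  7E -> 'EEEEEEE'
  8H -> 'HHHHHHHH'
  8G -> 'GGGGGGGG'
  7C -> 'CCCCCCC'
  7A -> 'AAAAAAA'

Decoded = EEEEEEEHHHHHHHHGGGGGGGGCCCCCCCAAAAAAA


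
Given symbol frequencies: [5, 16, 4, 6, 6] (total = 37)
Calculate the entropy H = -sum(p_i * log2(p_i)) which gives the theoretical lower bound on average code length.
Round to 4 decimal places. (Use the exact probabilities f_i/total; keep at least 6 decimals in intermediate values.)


Per-symbol terms -p_i * log2(p_i) with p_i = f_i/37:
  p = 5/37 = 0.135135: log2(p) = -2.887525, -p*log2(p) = 0.390206
  p = 16/37 = 0.432432: log2(p) = -1.209453, -p*log2(p) = 0.523007
  p = 4/37 = 0.108108: log2(p) = -3.209453, -p*log2(p) = 0.346968
  p = 6/37 = 0.162162: log2(p) = -2.624491, -p*log2(p) = 0.425593
  p = 6/37 = 0.162162: log2(p) = -2.624491, -p*log2(p) = 0.425593
H = 0.390206 + 0.523007 + 0.346968 + 0.425593 + 0.425593 = 2.111367

H = 2.1114 bits/symbol


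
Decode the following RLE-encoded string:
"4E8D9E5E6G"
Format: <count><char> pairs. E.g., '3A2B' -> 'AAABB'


Expanding each <count><char> pair:
  4E -> 'EEEE'
  8D -> 'DDDDDDDD'
  9E -> 'EEEEEEEEE'
  5E -> 'EEEEE'
  6G -> 'GGGGGG'

Decoded = EEEEDDDDDDDDEEEEEEEEEEEEEEGGGGGG


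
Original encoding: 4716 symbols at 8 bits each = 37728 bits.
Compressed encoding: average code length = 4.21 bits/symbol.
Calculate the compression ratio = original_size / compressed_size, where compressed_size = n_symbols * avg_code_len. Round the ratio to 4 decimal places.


original_size = n_symbols * orig_bits = 4716 * 8 = 37728 bits
compressed_size = n_symbols * avg_code_len = 4716 * 4.21 = 19854.36 bits
ratio = original_size / compressed_size = 37728 / 19854.36 = 1.9002

Compression ratio = 1.9002


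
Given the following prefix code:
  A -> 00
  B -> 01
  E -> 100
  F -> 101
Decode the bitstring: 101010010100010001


Decoding step by step:
Bits 101 -> F
Bits 01 -> B
Bits 00 -> A
Bits 101 -> F
Bits 00 -> A
Bits 01 -> B
Bits 00 -> A
Bits 01 -> B


Decoded message: FBAFABAB


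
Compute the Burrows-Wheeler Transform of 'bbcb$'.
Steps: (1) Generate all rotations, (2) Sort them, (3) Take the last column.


Rotations (sorted):
  0: $bbcb -> last char: b
  1: b$bbc -> last char: c
  2: bbcb$ -> last char: $
  3: bcb$b -> last char: b
  4: cb$bb -> last char: b


BWT = bc$bb


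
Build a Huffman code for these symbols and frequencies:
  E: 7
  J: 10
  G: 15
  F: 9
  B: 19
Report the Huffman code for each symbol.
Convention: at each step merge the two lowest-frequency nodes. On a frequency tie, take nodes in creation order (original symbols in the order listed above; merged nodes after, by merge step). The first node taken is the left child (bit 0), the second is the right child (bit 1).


Huffman tree construction:
Step 1: Merge E(7) + F(9) = 16
Step 2: Merge J(10) + G(15) = 25
Step 3: Merge (E+F)(16) + B(19) = 35
Step 4: Merge (J+G)(25) + ((E+F)+B)(35) = 60
Read each symbol's code off the tree from the root (left child = 0, right child = 1).

Codes:
  E: 100 (length 3)
  J: 00 (length 2)
  G: 01 (length 2)
  F: 101 (length 3)
  B: 11 (length 2)
Average code length: 136/60 = 2.2667 bits/symbol


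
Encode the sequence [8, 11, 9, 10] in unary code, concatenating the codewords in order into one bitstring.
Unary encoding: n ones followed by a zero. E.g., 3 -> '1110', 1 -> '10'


Encode each number as n ones followed by a terminating 0:
  8 -> 111111110 (9 bits)
  11 -> 111111111110 (12 bits)
  9 -> 1111111110 (10 bits)
  10 -> 11111111110 (11 bits)
Total length = 9 + 12 + 10 + 11 = 42 bits.

Unary([8, 11, 9, 10]) = 111111110111111111110111111111011111111110 (42 bits)


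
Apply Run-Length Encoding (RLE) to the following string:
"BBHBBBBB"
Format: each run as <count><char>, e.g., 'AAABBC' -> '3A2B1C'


Scanning runs left to right:
  i=0: run of 'B' x 2 -> '2B'
  i=2: run of 'H' x 1 -> '1H'
  i=3: run of 'B' x 5 -> '5B'

RLE = 2B1H5B


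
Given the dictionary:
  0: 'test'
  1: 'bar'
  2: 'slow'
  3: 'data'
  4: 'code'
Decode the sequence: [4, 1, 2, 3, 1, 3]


Look up each index in the dictionary:
  4 -> 'code'
  1 -> 'bar'
  2 -> 'slow'
  3 -> 'data'
  1 -> 'bar'
  3 -> 'data'

Decoded: "code bar slow data bar data"


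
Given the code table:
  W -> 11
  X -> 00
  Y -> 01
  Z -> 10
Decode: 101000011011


Decoding:
10 -> Z
10 -> Z
00 -> X
01 -> Y
10 -> Z
11 -> W


Result: ZZXYZW


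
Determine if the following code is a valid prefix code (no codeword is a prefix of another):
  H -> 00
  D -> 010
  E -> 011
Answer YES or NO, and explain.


Checking each pair (does one codeword prefix another?):
  H='00' vs D='010': no prefix
  H='00' vs E='011': no prefix
  D='010' vs H='00': no prefix
  D='010' vs E='011': no prefix
  E='011' vs H='00': no prefix
  E='011' vs D='010': no prefix
No violation found over all pairs.

YES -- this is a valid prefix code. No codeword is a prefix of any other codeword.


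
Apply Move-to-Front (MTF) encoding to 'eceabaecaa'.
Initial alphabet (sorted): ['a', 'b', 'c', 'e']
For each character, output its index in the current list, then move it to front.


MTF encoding:
'e': index 3 in ['a', 'b', 'c', 'e'] -> ['e', 'a', 'b', 'c']
'c': index 3 in ['e', 'a', 'b', 'c'] -> ['c', 'e', 'a', 'b']
'e': index 1 in ['c', 'e', 'a', 'b'] -> ['e', 'c', 'a', 'b']
'a': index 2 in ['e', 'c', 'a', 'b'] -> ['a', 'e', 'c', 'b']
'b': index 3 in ['a', 'e', 'c', 'b'] -> ['b', 'a', 'e', 'c']
'a': index 1 in ['b', 'a', 'e', 'c'] -> ['a', 'b', 'e', 'c']
'e': index 2 in ['a', 'b', 'e', 'c'] -> ['e', 'a', 'b', 'c']
'c': index 3 in ['e', 'a', 'b', 'c'] -> ['c', 'e', 'a', 'b']
'a': index 2 in ['c', 'e', 'a', 'b'] -> ['a', 'c', 'e', 'b']
'a': index 0 in ['a', 'c', 'e', 'b'] -> ['a', 'c', 'e', 'b']


Output: [3, 3, 1, 2, 3, 1, 2, 3, 2, 0]


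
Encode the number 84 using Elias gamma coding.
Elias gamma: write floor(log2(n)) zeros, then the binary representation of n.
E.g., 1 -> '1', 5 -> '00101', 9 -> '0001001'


num_bits = floor(log2(84)) + 1 = 7
leading_zeros = num_bits - 1 = 6
binary(84) = 1010100

Elias gamma(84) = '000000' + '1010100' = 0000001010100 (13 bits)


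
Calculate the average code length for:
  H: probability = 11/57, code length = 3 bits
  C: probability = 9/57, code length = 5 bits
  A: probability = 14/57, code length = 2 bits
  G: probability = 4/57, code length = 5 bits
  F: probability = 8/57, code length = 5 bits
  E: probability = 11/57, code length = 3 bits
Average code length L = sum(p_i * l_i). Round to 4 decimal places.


Weighted contributions p_i * l_i:
  H: (11/57) * 3 = 33/57
  C: (9/57) * 5 = 45/57
  A: (14/57) * 2 = 28/57
  G: (4/57) * 5 = 20/57
  F: (8/57) * 5 = 40/57
  E: (11/57) * 3 = 33/57
Sum = (33 + 45 + 28 + 20 + 40 + 33)/57 = 199/57

L = 199/57 = 3.4912 bits/symbol


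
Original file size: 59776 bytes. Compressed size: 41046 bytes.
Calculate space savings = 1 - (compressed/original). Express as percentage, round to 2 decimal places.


ratio = compressed/original = 41046/59776 = 0.686664
savings = 1 - ratio = 1 - 0.686664 = 0.313336
as a percentage: 0.313336 * 100 = 31.33%

Space savings = 1 - 41046/59776 = 31.33%


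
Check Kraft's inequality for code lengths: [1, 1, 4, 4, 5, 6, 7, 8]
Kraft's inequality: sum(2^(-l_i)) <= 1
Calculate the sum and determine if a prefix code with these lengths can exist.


Sum = 2^(-1) + 2^(-1) + 2^(-4) + 2^(-4) + 2^(-5) + 2^(-6) + 2^(-7) + 2^(-8)
    = 0.5 + 0.5 + 0.0625 + 0.0625 + 0.03125 + 0.015625 + 0.0078125 + 0.00390625
    = 303/256 = 1.18359375
Since 1.18359375 > 1, Kraft's inequality is NOT satisfied.
A prefix code with these lengths CANNOT exist.

Kraft sum = 1.18359375. Not satisfied.


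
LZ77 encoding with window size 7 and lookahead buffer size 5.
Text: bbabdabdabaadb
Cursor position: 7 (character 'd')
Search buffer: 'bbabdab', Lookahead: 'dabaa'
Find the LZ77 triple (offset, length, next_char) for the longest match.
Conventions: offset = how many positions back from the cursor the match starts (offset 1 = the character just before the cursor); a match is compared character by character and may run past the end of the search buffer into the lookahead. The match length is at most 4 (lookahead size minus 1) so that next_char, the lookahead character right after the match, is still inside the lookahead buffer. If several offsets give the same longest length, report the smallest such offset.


Try each offset into the search buffer:
  offset=1 (pos 6, char 'b'): match length 0
  offset=2 (pos 5, char 'a'): match length 0
  offset=3 (pos 4, char 'd'): match length 3
  offset=4 (pos 3, char 'b'): match length 0
  offset=5 (pos 2, char 'a'): match length 0
  offset=6 (pos 1, char 'b'): match length 0
  offset=7 (pos 0, char 'b'): match length 0
Longest match has length 3 at offset 3.
next_char = character at position 7 + 3 = 10 -> 'a'

Best match: offset=3, length=3 (matching 'dab' starting at position 4)
LZ77 triple: (3, 3, 'a')


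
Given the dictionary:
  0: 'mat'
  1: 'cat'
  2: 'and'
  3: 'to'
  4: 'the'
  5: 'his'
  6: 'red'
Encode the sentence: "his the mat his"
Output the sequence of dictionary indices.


Look up each word in the dictionary:
  'his' -> 5
  'the' -> 4
  'mat' -> 0
  'his' -> 5

Encoded: [5, 4, 0, 5]


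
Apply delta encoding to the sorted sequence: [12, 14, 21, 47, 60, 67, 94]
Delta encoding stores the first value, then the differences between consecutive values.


First value: 12
Deltas:
  14 - 12 = 2
  21 - 14 = 7
  47 - 21 = 26
  60 - 47 = 13
  67 - 60 = 7
  94 - 67 = 27


Delta encoded: [12, 2, 7, 26, 13, 7, 27]


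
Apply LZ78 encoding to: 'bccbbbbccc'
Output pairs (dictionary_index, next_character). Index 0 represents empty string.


LZ78 encoding steps:
Dictionary: {0: ''}
Step 1: w='' (idx 0), next='b' -> output (0, 'b'), add 'b' as idx 1
Step 2: w='' (idx 0), next='c' -> output (0, 'c'), add 'c' as idx 2
Step 3: w='c' (idx 2), next='b' -> output (2, 'b'), add 'cb' as idx 3
Step 4: w='b' (idx 1), next='b' -> output (1, 'b'), add 'bb' as idx 4
Step 5: w='b' (idx 1), next='c' -> output (1, 'c'), add 'bc' as idx 5
Step 6: w='c' (idx 2), next='c' -> output (2, 'c'), add 'cc' as idx 6


Encoded: [(0, 'b'), (0, 'c'), (2, 'b'), (1, 'b'), (1, 'c'), (2, 'c')]


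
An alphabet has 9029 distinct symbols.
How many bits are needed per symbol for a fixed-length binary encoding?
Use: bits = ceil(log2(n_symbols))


log2(9029) = 13.1404
Bracket: 2^13 = 8192 < 9029 <= 2^14 = 16384
So ceil(log2(9029)) = 14

bits = ceil(log2(9029)) = ceil(13.1404) = 14 bits


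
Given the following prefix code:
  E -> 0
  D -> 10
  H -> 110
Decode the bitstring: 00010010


Decoding step by step:
Bits 0 -> E
Bits 0 -> E
Bits 0 -> E
Bits 10 -> D
Bits 0 -> E
Bits 10 -> D


Decoded message: EEEDED


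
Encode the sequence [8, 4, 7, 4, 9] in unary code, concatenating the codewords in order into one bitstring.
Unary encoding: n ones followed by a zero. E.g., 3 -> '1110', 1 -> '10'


Encode each number as n ones followed by a terminating 0:
  8 -> 111111110 (9 bits)
  4 -> 11110 (5 bits)
  7 -> 11111110 (8 bits)
  4 -> 11110 (5 bits)
  9 -> 1111111110 (10 bits)
Total length = 9 + 5 + 8 + 5 + 10 = 37 bits.

Unary([8, 4, 7, 4, 9]) = 1111111101111011111110111101111111110 (37 bits)


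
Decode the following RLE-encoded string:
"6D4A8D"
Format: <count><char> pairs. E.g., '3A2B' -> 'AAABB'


Expanding each <count><char> pair:
  6D -> 'DDDDDD'
  4A -> 'AAAA'
  8D -> 'DDDDDDDD'

Decoded = DDDDDDAAAADDDDDDDD


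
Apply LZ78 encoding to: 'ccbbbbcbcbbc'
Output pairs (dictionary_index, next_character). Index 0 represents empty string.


LZ78 encoding steps:
Dictionary: {0: ''}
Step 1: w='' (idx 0), next='c' -> output (0, 'c'), add 'c' as idx 1
Step 2: w='c' (idx 1), next='b' -> output (1, 'b'), add 'cb' as idx 2
Step 3: w='' (idx 0), next='b' -> output (0, 'b'), add 'b' as idx 3
Step 4: w='b' (idx 3), next='b' -> output (3, 'b'), add 'bb' as idx 4
Step 5: w='cb' (idx 2), next='c' -> output (2, 'c'), add 'cbc' as idx 5
Step 6: w='bb' (idx 4), next='c' -> output (4, 'c'), add 'bbc' as idx 6


Encoded: [(0, 'c'), (1, 'b'), (0, 'b'), (3, 'b'), (2, 'c'), (4, 'c')]


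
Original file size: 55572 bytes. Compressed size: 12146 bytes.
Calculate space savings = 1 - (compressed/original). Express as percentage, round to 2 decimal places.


ratio = compressed/original = 12146/55572 = 0.218563
savings = 1 - ratio = 1 - 0.218563 = 0.781437
as a percentage: 0.781437 * 100 = 78.14%

Space savings = 1 - 12146/55572 = 78.14%


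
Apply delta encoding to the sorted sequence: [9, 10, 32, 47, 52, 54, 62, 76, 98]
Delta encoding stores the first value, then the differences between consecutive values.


First value: 9
Deltas:
  10 - 9 = 1
  32 - 10 = 22
  47 - 32 = 15
  52 - 47 = 5
  54 - 52 = 2
  62 - 54 = 8
  76 - 62 = 14
  98 - 76 = 22


Delta encoded: [9, 1, 22, 15, 5, 2, 8, 14, 22]


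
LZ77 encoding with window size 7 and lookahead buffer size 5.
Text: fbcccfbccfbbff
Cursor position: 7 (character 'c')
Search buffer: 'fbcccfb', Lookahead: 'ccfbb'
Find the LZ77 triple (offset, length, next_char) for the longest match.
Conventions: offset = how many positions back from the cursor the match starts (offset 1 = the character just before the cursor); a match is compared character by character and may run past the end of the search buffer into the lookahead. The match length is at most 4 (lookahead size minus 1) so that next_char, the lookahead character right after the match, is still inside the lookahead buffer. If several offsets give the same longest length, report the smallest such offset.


Try each offset into the search buffer:
  offset=1 (pos 6, char 'b'): match length 0
  offset=2 (pos 5, char 'f'): match length 0
  offset=3 (pos 4, char 'c'): match length 1
  offset=4 (pos 3, char 'c'): match length 4
  offset=5 (pos 2, char 'c'): match length 2
  offset=6 (pos 1, char 'b'): match length 0
  offset=7 (pos 0, char 'f'): match length 0
Longest match has length 4 at offset 4.
next_char = character at position 7 + 4 = 11 -> 'b'

Best match: offset=4, length=4 (matching 'ccfb' starting at position 3)
LZ77 triple: (4, 4, 'b')


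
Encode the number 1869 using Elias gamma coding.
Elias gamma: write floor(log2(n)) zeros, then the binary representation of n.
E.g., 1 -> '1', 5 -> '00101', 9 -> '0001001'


num_bits = floor(log2(1869)) + 1 = 11
leading_zeros = num_bits - 1 = 10
binary(1869) = 11101001101

Elias gamma(1869) = '0000000000' + '11101001101' = 000000000011101001101 (21 bits)


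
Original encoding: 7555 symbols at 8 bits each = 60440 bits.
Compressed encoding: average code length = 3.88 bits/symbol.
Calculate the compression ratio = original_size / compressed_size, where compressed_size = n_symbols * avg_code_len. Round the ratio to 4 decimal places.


original_size = n_symbols * orig_bits = 7555 * 8 = 60440 bits
compressed_size = n_symbols * avg_code_len = 7555 * 3.88 = 29313.4 bits
ratio = original_size / compressed_size = 60440 / 29313.4 = 2.0619

Compression ratio = 2.0619


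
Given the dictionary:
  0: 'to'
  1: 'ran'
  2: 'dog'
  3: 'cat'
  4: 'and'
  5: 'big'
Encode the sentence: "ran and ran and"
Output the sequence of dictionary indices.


Look up each word in the dictionary:
  'ran' -> 1
  'and' -> 4
  'ran' -> 1
  'and' -> 4

Encoded: [1, 4, 1, 4]


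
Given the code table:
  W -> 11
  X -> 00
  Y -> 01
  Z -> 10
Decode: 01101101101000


Decoding:
01 -> Y
10 -> Z
11 -> W
01 -> Y
10 -> Z
10 -> Z
00 -> X


Result: YZWYZZX


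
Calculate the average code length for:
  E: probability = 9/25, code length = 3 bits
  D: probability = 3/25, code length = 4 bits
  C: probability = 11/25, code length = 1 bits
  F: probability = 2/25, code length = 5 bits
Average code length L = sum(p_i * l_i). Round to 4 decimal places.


Weighted contributions p_i * l_i:
  E: (9/25) * 3 = 27/25
  D: (3/25) * 4 = 12/25
  C: (11/25) * 1 = 11/25
  F: (2/25) * 5 = 10/25
Sum = (27 + 12 + 11 + 10)/25 = 60/25

L = 60/25 = 2.4000 bits/symbol


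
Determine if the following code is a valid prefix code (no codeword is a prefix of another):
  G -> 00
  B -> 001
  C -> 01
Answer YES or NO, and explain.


Checking each pair (does one codeword prefix another?):
  G='00' vs B='001': prefix -- VIOLATION

NO -- this is NOT a valid prefix code. G (00) is a prefix of B (001).


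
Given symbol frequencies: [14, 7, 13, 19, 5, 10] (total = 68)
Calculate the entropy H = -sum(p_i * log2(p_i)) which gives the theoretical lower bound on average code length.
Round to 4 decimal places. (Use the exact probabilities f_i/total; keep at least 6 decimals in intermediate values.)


Per-symbol terms -p_i * log2(p_i) with p_i = f_i/68:
  p = 14/68 = 0.205882: log2(p) = -2.280108, -p*log2(p) = 0.469434
  p = 7/68 = 0.102941: log2(p) = -3.280108, -p*log2(p) = 0.337658
  p = 13/68 = 0.191176: log2(p) = -2.387023, -p*log2(p) = 0.456343
  p = 19/68 = 0.279412: log2(p) = -1.839535, -p*log2(p) = 0.513988
  p = 5/68 = 0.073529: log2(p) = -3.765535, -p*log2(p) = 0.276878
  p = 10/68 = 0.147059: log2(p) = -2.765535, -p*log2(p) = 0.406696
H = 0.469434 + 0.337658 + 0.456343 + 0.513988 + 0.276878 + 0.406696 = 2.460997

H = 2.461 bits/symbol


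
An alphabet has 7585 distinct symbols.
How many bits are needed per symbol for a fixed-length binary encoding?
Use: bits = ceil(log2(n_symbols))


log2(7585) = 12.8889
Bracket: 2^12 = 4096 < 7585 <= 2^13 = 8192
So ceil(log2(7585)) = 13

bits = ceil(log2(7585)) = ceil(12.8889) = 13 bits


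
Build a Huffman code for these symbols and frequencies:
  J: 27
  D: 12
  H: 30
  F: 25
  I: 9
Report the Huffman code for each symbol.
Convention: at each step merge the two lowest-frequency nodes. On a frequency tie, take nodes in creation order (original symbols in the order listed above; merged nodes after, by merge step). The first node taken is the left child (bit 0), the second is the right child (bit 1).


Huffman tree construction:
Step 1: Merge I(9) + D(12) = 21
Step 2: Merge (I+D)(21) + F(25) = 46
Step 3: Merge J(27) + H(30) = 57
Step 4: Merge ((I+D)+F)(46) + (J+H)(57) = 103
Read each symbol's code off the tree from the root (left child = 0, right child = 1).

Codes:
  J: 10 (length 2)
  D: 001 (length 3)
  H: 11 (length 2)
  F: 01 (length 2)
  I: 000 (length 3)
Average code length: 227/103 = 2.2039 bits/symbol


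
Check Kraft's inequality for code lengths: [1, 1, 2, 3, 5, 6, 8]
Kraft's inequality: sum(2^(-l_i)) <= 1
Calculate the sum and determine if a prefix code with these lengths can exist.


Sum = 2^(-1) + 2^(-1) + 2^(-2) + 2^(-3) + 2^(-5) + 2^(-6) + 2^(-8)
    = 0.5 + 0.5 + 0.25 + 0.125 + 0.03125 + 0.015625 + 0.00390625
    = 365/256 = 1.42578125
Since 1.42578125 > 1, Kraft's inequality is NOT satisfied.
A prefix code with these lengths CANNOT exist.

Kraft sum = 1.42578125. Not satisfied.


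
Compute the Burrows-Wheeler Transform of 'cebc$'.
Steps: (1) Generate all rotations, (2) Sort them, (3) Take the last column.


Rotations (sorted):
  0: $cebc -> last char: c
  1: bc$ce -> last char: e
  2: c$ceb -> last char: b
  3: cebc$ -> last char: $
  4: ebc$c -> last char: c


BWT = ceb$c


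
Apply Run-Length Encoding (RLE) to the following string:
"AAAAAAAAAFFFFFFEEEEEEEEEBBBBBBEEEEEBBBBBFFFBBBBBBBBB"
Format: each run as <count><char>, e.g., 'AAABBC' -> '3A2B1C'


Scanning runs left to right:
  i=0: run of 'A' x 9 -> '9A'
  i=9: run of 'F' x 6 -> '6F'
  i=15: run of 'E' x 9 -> '9E'
  i=24: run of 'B' x 6 -> '6B'
  i=30: run of 'E' x 5 -> '5E'
  i=35: run of 'B' x 5 -> '5B'
  i=40: run of 'F' x 3 -> '3F'
  i=43: run of 'B' x 9 -> '9B'

RLE = 9A6F9E6B5E5B3F9B


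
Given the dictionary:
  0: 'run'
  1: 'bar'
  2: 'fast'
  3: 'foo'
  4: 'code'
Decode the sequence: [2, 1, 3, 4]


Look up each index in the dictionary:
  2 -> 'fast'
  1 -> 'bar'
  3 -> 'foo'
  4 -> 'code'

Decoded: "fast bar foo code"


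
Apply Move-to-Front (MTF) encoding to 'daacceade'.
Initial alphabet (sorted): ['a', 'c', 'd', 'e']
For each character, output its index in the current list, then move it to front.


MTF encoding:
'd': index 2 in ['a', 'c', 'd', 'e'] -> ['d', 'a', 'c', 'e']
'a': index 1 in ['d', 'a', 'c', 'e'] -> ['a', 'd', 'c', 'e']
'a': index 0 in ['a', 'd', 'c', 'e'] -> ['a', 'd', 'c', 'e']
'c': index 2 in ['a', 'd', 'c', 'e'] -> ['c', 'a', 'd', 'e']
'c': index 0 in ['c', 'a', 'd', 'e'] -> ['c', 'a', 'd', 'e']
'e': index 3 in ['c', 'a', 'd', 'e'] -> ['e', 'c', 'a', 'd']
'a': index 2 in ['e', 'c', 'a', 'd'] -> ['a', 'e', 'c', 'd']
'd': index 3 in ['a', 'e', 'c', 'd'] -> ['d', 'a', 'e', 'c']
'e': index 2 in ['d', 'a', 'e', 'c'] -> ['e', 'd', 'a', 'c']


Output: [2, 1, 0, 2, 0, 3, 2, 3, 2]


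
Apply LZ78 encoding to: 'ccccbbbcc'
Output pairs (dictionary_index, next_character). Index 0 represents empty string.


LZ78 encoding steps:
Dictionary: {0: ''}
Step 1: w='' (idx 0), next='c' -> output (0, 'c'), add 'c' as idx 1
Step 2: w='c' (idx 1), next='c' -> output (1, 'c'), add 'cc' as idx 2
Step 3: w='c' (idx 1), next='b' -> output (1, 'b'), add 'cb' as idx 3
Step 4: w='' (idx 0), next='b' -> output (0, 'b'), add 'b' as idx 4
Step 5: w='b' (idx 4), next='c' -> output (4, 'c'), add 'bc' as idx 5
Step 6: w='c' (idx 1), end of input -> output (1, '')


Encoded: [(0, 'c'), (1, 'c'), (1, 'b'), (0, 'b'), (4, 'c'), (1, '')]


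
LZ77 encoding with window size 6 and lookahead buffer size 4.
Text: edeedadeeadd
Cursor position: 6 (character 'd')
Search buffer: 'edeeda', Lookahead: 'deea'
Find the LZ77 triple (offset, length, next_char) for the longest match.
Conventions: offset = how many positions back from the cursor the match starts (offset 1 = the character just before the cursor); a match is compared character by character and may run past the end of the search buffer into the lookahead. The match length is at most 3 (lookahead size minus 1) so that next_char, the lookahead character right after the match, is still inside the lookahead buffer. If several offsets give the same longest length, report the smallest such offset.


Try each offset into the search buffer:
  offset=1 (pos 5, char 'a'): match length 0
  offset=2 (pos 4, char 'd'): match length 1
  offset=3 (pos 3, char 'e'): match length 0
  offset=4 (pos 2, char 'e'): match length 0
  offset=5 (pos 1, char 'd'): match length 3
  offset=6 (pos 0, char 'e'): match length 0
Longest match has length 3 at offset 5.
next_char = character at position 6 + 3 = 9 -> 'a'

Best match: offset=5, length=3 (matching 'dee' starting at position 1)
LZ77 triple: (5, 3, 'a')


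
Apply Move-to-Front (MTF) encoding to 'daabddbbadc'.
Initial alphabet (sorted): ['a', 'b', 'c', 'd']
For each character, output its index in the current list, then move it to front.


MTF encoding:
'd': index 3 in ['a', 'b', 'c', 'd'] -> ['d', 'a', 'b', 'c']
'a': index 1 in ['d', 'a', 'b', 'c'] -> ['a', 'd', 'b', 'c']
'a': index 0 in ['a', 'd', 'b', 'c'] -> ['a', 'd', 'b', 'c']
'b': index 2 in ['a', 'd', 'b', 'c'] -> ['b', 'a', 'd', 'c']
'd': index 2 in ['b', 'a', 'd', 'c'] -> ['d', 'b', 'a', 'c']
'd': index 0 in ['d', 'b', 'a', 'c'] -> ['d', 'b', 'a', 'c']
'b': index 1 in ['d', 'b', 'a', 'c'] -> ['b', 'd', 'a', 'c']
'b': index 0 in ['b', 'd', 'a', 'c'] -> ['b', 'd', 'a', 'c']
'a': index 2 in ['b', 'd', 'a', 'c'] -> ['a', 'b', 'd', 'c']
'd': index 2 in ['a', 'b', 'd', 'c'] -> ['d', 'a', 'b', 'c']
'c': index 3 in ['d', 'a', 'b', 'c'] -> ['c', 'd', 'a', 'b']


Output: [3, 1, 0, 2, 2, 0, 1, 0, 2, 2, 3]
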